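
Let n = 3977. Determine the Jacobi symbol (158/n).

-1

Pull out 2: since 3977 ≡ 1 (mod 8), (2/3977) = +1.
Reciprocity: 79 ≡ 3 and 3977 ≡ 1 (mod 4), so (79/3977) = +(3977/79).
Reduce top mod 79: now compute (27/79).
Reciprocity: 27 ≡ 3 and 79 ≡ 3 (mod 4), so (27/79) = −(79/27).
Reduce top mod 27: now compute (25/27).
Reciprocity: 25 ≡ 1 and 27 ≡ 3 (mod 4), so (25/27) = +(27/25).
Reduce top mod 25: now compute (2/25).
Pull out 2: since 25 ≡ 1 (mod 8), (2/25) = +1.
Reached (1/25) = 1. Collecting the sign flips along the way, the symbol is -1.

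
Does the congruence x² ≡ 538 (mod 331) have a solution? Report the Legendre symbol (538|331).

-1

Euler's criterion: (538/331) ≡ 207^165 (mod 331).
207^2 ≡ 150 (mod 331)
207^4 ≡ 323 (mod 331)
207^8 ≡ 64 (mod 331)
207^16 ≡ 124 (mod 331)
207^32 ≡ 150 (mod 331)
207^64 ≡ 323 (mod 331)
207^128 ≡ 64 (mod 331)
207^165 = 207^(128+32+4+1) ≡ 330 (mod 331).
Result is 330 ≡ −1, so (538/331) = −1.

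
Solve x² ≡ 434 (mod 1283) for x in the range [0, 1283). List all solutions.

315, 968

Since 1283 ≡ 3 (mod 4), a square root of 434 is 434^((1283+1)/4) = 434^321 mod 1283.
Repeated squaring: 434^2≡1038, 434^4≡1007, 434^8≡479, 434^16≡1067, 434^32≡468, 434^64≡914, 434^128≡163, 434^256≡909 (mod 1283).
434^321 = 434^(256+64+1) ≡ 315 (mod 1283).
Check: 315² = 99225 ≡ 434 (mod 1283). The two roots are 315 and 968.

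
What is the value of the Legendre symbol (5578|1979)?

First reduce: 5578 ≡ 1620 (mod 1979).
Pull out 2^2: since 1979 ≡ 3 (mod 8), (2/1979) = -1, so (2/1979)^2 = +1.
Reciprocity: 405 ≡ 1 and 1979 ≡ 3 (mod 4), so (405/1979) = +(1979/405).
Reduce top mod 405: now compute (359/405).
Reciprocity: 359 ≡ 3 and 405 ≡ 1 (mod 4), so (359/405) = +(405/359).
Reduce top mod 359: now compute (46/359).
Pull out 2: since 359 ≡ 7 (mod 8), (2/359) = +1.
Reciprocity: 23 ≡ 3 and 359 ≡ 3 (mod 4), so (23/359) = −(359/23).
Reduce top mod 23: now compute (14/23).
Pull out 2: since 23 ≡ 7 (mod 8), (2/23) = +1.
Reciprocity: 7 ≡ 3 and 23 ≡ 3 (mod 4), so (7/23) = −(23/7).
Reduce top mod 7: now compute (2/7).
Pull out 2: since 7 ≡ 7 (mod 8), (2/7) = +1.
Reached (1/7) = 1. Collecting the sign flips along the way, the symbol is +1.

1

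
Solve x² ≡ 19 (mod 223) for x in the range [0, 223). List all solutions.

Since 223 ≡ 3 (mod 4), a square root of 19 is 19^((223+1)/4) = 19^56 mod 223.
Repeated squaring: 19^2≡138, 19^4≡89, 19^8≡116, 19^16≡76, 19^32≡201 (mod 223).
19^56 = 19^(32+16+8) ≡ 58 (mod 223).
Check: 58² = 3364 ≡ 19 (mod 223). The two roots are 58 and 165.

58, 165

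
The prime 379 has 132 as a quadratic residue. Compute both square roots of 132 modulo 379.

Since 379 ≡ 3 (mod 4), a square root of 132 is 132^((379+1)/4) = 132^95 mod 379.
Repeated squaring: 132^2≡369, 132^4≡100, 132^8≡146, 132^16≡92, 132^32≡126, 132^64≡337 (mod 379).
132^95 = 132^(64+16+8+4+2+1) ≡ 270 (mod 379).
Check: 270² = 72900 ≡ 132 (mod 379). The two roots are 109 and 270.

109, 270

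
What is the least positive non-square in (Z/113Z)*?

3

(2/113) = +1, so 2 is a residue.
(3/113) = −1, so 3 is the smallest positive non-residue mod 113.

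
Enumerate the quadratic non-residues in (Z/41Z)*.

3,6,7,11,12,13,14,15,17,19,22,24,26,27,28,29,30,34,35,38

Square k = 1,…,20 (k and 41−k give the same square):
1²=1, 2²=4, 3²=9, 4²=16, 5²=25, 6²=36, 7²≡8, 8²≡23, 9²≡40, 10²≡18, 11²≡39, 12²≡21, 13²≡5, 14²≡32, 15²≡20, 16²≡10, 17²≡2, 18²≡37, 19²≡33, 20²≡31 (mod 41).
The residues are {1, 2, 4, 5, 8, 9, 10, 16, 18, 20, 21, 23, 25, 31, 32, 33, 36, 37, 39, 40}; the non-residues are the remaining 20 nonzero classes.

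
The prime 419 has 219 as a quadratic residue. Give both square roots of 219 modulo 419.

Since 419 ≡ 3 (mod 4), a square root of 219 is 219^((419+1)/4) = 219^105 mod 419.
Repeated squaring: 219^2≡195, 219^4≡315, 219^8≡341, 219^16≡218, 219^32≡177, 219^64≡323 (mod 419).
219^105 = 219^(64+32+8+1) ≡ 122 (mod 419).
Check: 122² = 14884 ≡ 219 (mod 419). The two roots are 122 and 297.

122, 297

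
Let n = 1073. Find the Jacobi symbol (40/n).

Pull out 2^3: since 1073 ≡ 1 (mod 8), (2/1073) = +1, so (2/1073)^3 = +1.
Reciprocity: 5 ≡ 1 and 1073 ≡ 1 (mod 4), so (5/1073) = +(1073/5).
Reduce top mod 5: now compute (3/5).
Reciprocity: 3 ≡ 3 and 5 ≡ 1 (mod 4), so (3/5) = +(5/3).
Reduce top mod 3: now compute (2/3).
Pull out 2: since 3 ≡ 3 (mod 8), (2/3) = -1.
Reached (1/3) = 1. Collecting the sign flips along the way, the symbol is -1.

-1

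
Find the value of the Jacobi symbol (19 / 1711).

-1

Reciprocity: 19 ≡ 3 and 1711 ≡ 3 (mod 4), so (19/1711) = −(1711/19).
Reduce top mod 19: now compute (1/19).
Reached (1/19) = 1. Collecting the sign flips along the way, the symbol is -1.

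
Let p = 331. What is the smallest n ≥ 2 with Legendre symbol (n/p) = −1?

2

(2/331) = −1, so 2 is the smallest positive non-residue mod 331.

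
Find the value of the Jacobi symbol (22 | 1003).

-1

Pull out 2: since 1003 ≡ 3 (mod 8), (2/1003) = -1.
Reciprocity: 11 ≡ 3 and 1003 ≡ 3 (mod 4), so (11/1003) = −(1003/11).
Reduce top mod 11: now compute (2/11).
Pull out 2: since 11 ≡ 3 (mod 8), (2/11) = -1.
Reached (1/11) = 1. Collecting the sign flips along the way, the symbol is -1.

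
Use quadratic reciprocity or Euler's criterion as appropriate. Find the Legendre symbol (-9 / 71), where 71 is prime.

First reduce: -9 ≡ 62 (mod 71).
Pull out 2: since 71 ≡ 7 (mod 8), (2/71) = +1.
Reciprocity: 31 ≡ 3 and 71 ≡ 3 (mod 4), so (31/71) = −(71/31).
Reduce top mod 31: now compute (9/31).
Reciprocity: 9 ≡ 1 and 31 ≡ 3 (mod 4), so (9/31) = +(31/9).
Reduce top mod 9: now compute (4/9).
Pull out 2^2: since 9 ≡ 1 (mod 8), (2/9) = +1, so (2/9)^2 = +1.
Reached (1/9) = 1. Collecting the sign flips along the way, the symbol is -1.

-1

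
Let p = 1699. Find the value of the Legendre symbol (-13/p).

First reduce: -13 ≡ 1686 (mod 1699).
Pull out 2: since 1699 ≡ 3 (mod 8), (2/1699) = -1.
Reciprocity: 843 ≡ 3 and 1699 ≡ 3 (mod 4), so (843/1699) = −(1699/843).
Reduce top mod 843: now compute (13/843).
Reciprocity: 13 ≡ 1 and 843 ≡ 3 (mod 4), so (13/843) = +(843/13).
Reduce top mod 13: now compute (11/13).
Reciprocity: 11 ≡ 3 and 13 ≡ 1 (mod 4), so (11/13) = +(13/11).
Reduce top mod 11: now compute (2/11).
Pull out 2: since 11 ≡ 3 (mod 8), (2/11) = -1.
Reached (1/11) = 1. Collecting the sign flips along the way, the symbol is -1.

-1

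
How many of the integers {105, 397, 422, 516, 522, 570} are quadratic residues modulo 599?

(105/599) = -1 → non-residue.
(397/599) = +1 → QR.
(422/599) = +1 → QR.
(516/599) = -1 → non-residue.
(522/599) = -1 → non-residue.
(570/599) = +1 → QR.
Total quadratic residues among the 6: 3.

3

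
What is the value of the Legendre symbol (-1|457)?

1

First reduce: -1 ≡ 456 (mod 457).
Pull out 2^3: since 457 ≡ 1 (mod 8), (2/457) = +1, so (2/457)^3 = +1.
Reciprocity: 57 ≡ 1 and 457 ≡ 1 (mod 4), so (57/457) = +(457/57).
Reduce top mod 57: now compute (1/57).
Reached (1/57) = 1. Collecting the sign flips along the way, the symbol is +1.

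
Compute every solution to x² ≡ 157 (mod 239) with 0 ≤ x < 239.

Since 239 ≡ 3 (mod 4), a square root of 157 is 157^((239+1)/4) = 157^60 mod 239.
Repeated squaring: 157^2≡32, 157^4≡68, 157^8≡83, 157^16≡197, 157^32≡91 (mod 239).
157^60 = 157^(32+16+8+4) ≡ 55 (mod 239).
Check: 55² = 3025 ≡ 157 (mod 239). The two roots are 55 and 184.

55, 184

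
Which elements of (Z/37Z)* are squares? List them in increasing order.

Square k = 1,…,18 (k and 37−k give the same square):
1²=1, 2²=4, 3²=9, 4²=16, 5²=25, 6²=36, 7²≡12, 8²≡27, 9²≡7, 10²≡26, 11²≡10, 12²≡33, 13²≡21, 14²≡11, 15²≡3, 16²≡34, 17²≡30, 18²≡28 (mod 37).
So the quadratic residues mod 37 are {1, 3, 4, 7, 9, 10, 11, 12, 16, 21, 25, 26, 27, 28, 30, 33, 34, 36}.

1,3,4,7,9,10,11,12,16,21,25,26,27,28,30,33,34,36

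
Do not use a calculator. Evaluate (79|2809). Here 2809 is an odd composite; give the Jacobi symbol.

1

Reciprocity: 79 ≡ 3 and 2809 ≡ 1 (mod 4), so (79/2809) = +(2809/79).
Reduce top mod 79: now compute (44/79).
Pull out 2^2: since 79 ≡ 7 (mod 8), (2/79) = +1, so (2/79)^2 = +1.
Reciprocity: 11 ≡ 3 and 79 ≡ 3 (mod 4), so (11/79) = −(79/11).
Reduce top mod 11: now compute (2/11).
Pull out 2: since 11 ≡ 3 (mod 8), (2/11) = -1.
Reached (1/11) = 1. Collecting the sign flips along the way, the symbol is +1.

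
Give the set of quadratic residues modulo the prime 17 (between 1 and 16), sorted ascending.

Square k = 1,…,8 (k and 17−k give the same square):
1²=1, 2²=4, 3²=9, 4²=16, 5²≡8, 6²≡2, 7²≡15, 8²≡13 (mod 17).
So the quadratic residues mod 17 are {1, 2, 4, 8, 9, 13, 15, 16}.

1, 2, 4, 8, 9, 13, 15, 16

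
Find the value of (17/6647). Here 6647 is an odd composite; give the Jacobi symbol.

0

Reciprocity: 17 ≡ 1 and 6647 ≡ 3 (mod 4), so (17/6647) = +(6647/17).
Reduce top mod 17: now compute (0/17).
Top reduces to 0: gcd > 1, so the symbol is 0.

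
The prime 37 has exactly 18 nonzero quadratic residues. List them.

1,3,4,7,9,10,11,12,16,21,25,26,27,28,30,33,34,36

Square k = 1,…,18 (k and 37−k give the same square):
1²=1, 2²=4, 3²=9, 4²=16, 5²=25, 6²=36, 7²≡12, 8²≡27, 9²≡7, 10²≡26, 11²≡10, 12²≡33, 13²≡21, 14²≡11, 15²≡3, 16²≡34, 17²≡30, 18²≡28 (mod 37).
So the quadratic residues mod 37 are {1, 3, 4, 7, 9, 10, 11, 12, 16, 21, 25, 26, 27, 28, 30, 33, 34, 36}.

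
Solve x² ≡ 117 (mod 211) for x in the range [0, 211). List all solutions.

Since 211 ≡ 3 (mod 4), a square root of 117 is 117^((211+1)/4) = 117^53 mod 211.
Repeated squaring: 117^2≡185, 117^4≡43, 117^8≡161, 117^16≡179, 117^32≡180 (mod 211).
117^53 = 117^(32+16+4+1) ≡ 180 (mod 211).
Check: 180² = 32400 ≡ 117 (mod 211). The two roots are 31 and 180.

31, 180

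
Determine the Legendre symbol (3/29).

Euler's criterion: (3/29) ≡ 3^14 (mod 29).
3^2 ≡ 9 (mod 29)
3^4 ≡ 23 (mod 29)
3^8 ≡ 7 (mod 29)
3^14 = 3^(8+4+2) ≡ 28 (mod 29).
Result is 28 ≡ −1, so (3/29) = −1.

-1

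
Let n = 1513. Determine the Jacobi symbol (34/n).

0

Pull out 2: since 1513 ≡ 1 (mod 8), (2/1513) = +1.
Reciprocity: 17 ≡ 1 and 1513 ≡ 1 (mod 4), so (17/1513) = +(1513/17).
Reduce top mod 17: now compute (0/17).
Top reduces to 0: gcd > 1, so the symbol is 0.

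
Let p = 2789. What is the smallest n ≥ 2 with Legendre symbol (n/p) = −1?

(2/2789) = −1, so 2 is the smallest positive non-residue mod 2789.

2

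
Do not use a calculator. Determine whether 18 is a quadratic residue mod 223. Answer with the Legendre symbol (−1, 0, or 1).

1

Euler's criterion: (18/223) ≡ 18^111 (mod 223).
18^2 ≡ 101 (mod 223)
18^4 ≡ 166 (mod 223)
18^8 ≡ 127 (mod 223)
18^16 ≡ 73 (mod 223)
18^32 ≡ 200 (mod 223)
18^64 ≡ 83 (mod 223)
18^111 = 18^(64+32+8+4+2+1) ≡ 1 (mod 223).
Result is 1, so (18/223) = 1.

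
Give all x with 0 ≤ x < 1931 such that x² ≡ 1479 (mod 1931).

823, 1108

Since 1931 ≡ 3 (mod 4), a square root of 1479 is 1479^((1931+1)/4) = 1479^483 mod 1931.
Repeated squaring: 1479^2≡1549, 1479^4≡1099, 1479^8≡926, 1479^16≡112, 1479^32≡958, 1479^64≡539, 1479^128≡871, 1479^256≡1689 (mod 1931).
1479^483 = 1479^(256+128+64+32+2+1) ≡ 823 (mod 1931).
Check: 823² = 677329 ≡ 1479 (mod 1931). The two roots are 823 and 1108.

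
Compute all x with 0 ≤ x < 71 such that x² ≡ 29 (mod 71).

Since 71 ≡ 3 (mod 4), a square root of 29 is 29^((71+1)/4) = 29^18 mod 71.
Repeated squaring: 29^2≡60, 29^4≡50, 29^8≡15, 29^16≡12 (mod 71).
29^18 = 29^(16+2) ≡ 10 (mod 71).
Check: 10² = 100 ≡ 29 (mod 71). The two roots are 10 and 61.

10, 61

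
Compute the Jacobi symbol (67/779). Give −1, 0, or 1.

1

Reciprocity: 67 ≡ 3 and 779 ≡ 3 (mod 4), so (67/779) = −(779/67).
Reduce top mod 67: now compute (42/67).
Pull out 2: since 67 ≡ 3 (mod 8), (2/67) = -1.
Reciprocity: 21 ≡ 1 and 67 ≡ 3 (mod 4), so (21/67) = +(67/21).
Reduce top mod 21: now compute (4/21).
Pull out 2^2: since 21 ≡ 5 (mod 8), (2/21) = -1, so (2/21)^2 = +1.
Reached (1/21) = 1. Collecting the sign flips along the way, the symbol is +1.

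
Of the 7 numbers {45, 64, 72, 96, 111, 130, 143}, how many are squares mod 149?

5

(45/149) = +1 → QR.
(64/149) = +1 → QR.
(72/149) = -1 → non-residue.
(96/149) = +1 → QR.
(111/149) = -1 → non-residue.
(130/149) = +1 → QR.
(143/149) = +1 → QR.
Total quadratic residues among the 7: 5.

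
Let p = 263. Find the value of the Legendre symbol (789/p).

First reduce: 789 ≡ 0 (mod 263).
Top reduces to 0: gcd > 1, so the symbol is 0.

0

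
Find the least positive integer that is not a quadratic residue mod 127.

(2/127) = +1, so 2 is a residue.
(3/127) = −1, so 3 is the smallest positive non-residue mod 127.

3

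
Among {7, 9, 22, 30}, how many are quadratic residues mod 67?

(7/67) = -1 → non-residue.
(9/67) = +1 → QR.
(22/67) = +1 → QR.
(30/67) = -1 → non-residue.
Total quadratic residues among the 4: 2.

2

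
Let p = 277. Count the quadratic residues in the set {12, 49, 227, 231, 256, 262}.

(12/277) = +1 → QR.
(49/277) = +1 → QR.
(227/277) = -1 → non-residue.
(231/277) = -1 → non-residue.
(256/277) = +1 → QR.
(262/277) = -1 → non-residue.
Total quadratic residues among the 6: 3.

3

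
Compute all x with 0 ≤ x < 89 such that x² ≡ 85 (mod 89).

89 ≡ 1 (mod 4), so we find a root by search.
Trying successive values, 21² = 441 ≡ 85 (mod 89). The other root is 89 − 21 = 68.

21, 68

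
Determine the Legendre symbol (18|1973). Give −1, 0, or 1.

Pull out 2: since 1973 ≡ 5 (mod 8), (2/1973) = -1.
Reciprocity: 9 ≡ 1 and 1973 ≡ 1 (mod 4), so (9/1973) = +(1973/9).
Reduce top mod 9: now compute (2/9).
Pull out 2: since 9 ≡ 1 (mod 8), (2/9) = +1.
Reached (1/9) = 1. Collecting the sign flips along the way, the symbol is -1.

-1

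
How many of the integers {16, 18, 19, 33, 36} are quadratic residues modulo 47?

(16/47) = +1 → QR.
(18/47) = +1 → QR.
(19/47) = -1 → non-residue.
(33/47) = -1 → non-residue.
(36/47) = +1 → QR.
Total quadratic residues among the 5: 3.

3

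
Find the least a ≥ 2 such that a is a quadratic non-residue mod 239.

7

(2/239) = +1, so 2 is a residue.
(3/239) = +1, so 3 is a residue.
(4/239) = +1, so 4 is a residue.
(5/239) = +1, so 5 is a residue.
(6/239) = +1, so 6 is a residue.
(7/239) = −1, so 7 is the smallest positive non-residue mod 239.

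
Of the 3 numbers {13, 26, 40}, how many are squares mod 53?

2

(13/53) = +1 → QR.
(26/53) = -1 → non-residue.
(40/53) = +1 → QR.
Total quadratic residues among the 3: 2.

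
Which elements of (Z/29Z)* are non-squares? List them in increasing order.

2, 3, 8, 10, 11, 12, 14, 15, 17, 18, 19, 21, 26, 27

Square k = 1,…,14 (k and 29−k give the same square):
1²=1, 2²=4, 3²=9, 4²=16, 5²=25, 6²≡7, 7²≡20, 8²≡6, 9²≡23, 10²≡13, 11²≡5, 12²≡28, 13²≡24, 14²≡22 (mod 29).
The residues are {1, 4, 5, 6, 7, 9, 13, 16, 20, 22, 23, 24, 25, 28}; the non-residues are the remaining 14 nonzero classes.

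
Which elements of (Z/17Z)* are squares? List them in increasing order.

1, 2, 4, 8, 9, 13, 15, 16

Square k = 1,…,8 (k and 17−k give the same square):
1²=1, 2²=4, 3²=9, 4²=16, 5²≡8, 6²≡2, 7²≡15, 8²≡13 (mod 17).
So the quadratic residues mod 17 are {1, 2, 4, 8, 9, 13, 15, 16}.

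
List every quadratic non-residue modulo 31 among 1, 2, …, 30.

3, 6, 11, 12, 13, 15, 17, 21, 22, 23, 24, 26, 27, 29, 30

Square k = 1,…,15 (k and 31−k give the same square):
1²=1, 2²=4, 3²=9, 4²=16, 5²=25, 6²≡5, 7²≡18, 8²≡2, 9²≡19, 10²≡7, 11²≡28, 12²≡20, 13²≡14, 14²≡10, 15²≡8 (mod 31).
The residues are {1, 2, 4, 5, 7, 8, 9, 10, 14, 16, 18, 19, 20, 25, 28}; the non-residues are the remaining 15 nonzero classes.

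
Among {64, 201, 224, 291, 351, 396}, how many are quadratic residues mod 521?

3

(64/521) = +1 → QR.
(201/521) = +1 → QR.
(224/521) = -1 → non-residue.
(291/521) = -1 → non-residue.
(351/521) = -1 → non-residue.
(396/521) = +1 → QR.
Total quadratic residues among the 6: 3.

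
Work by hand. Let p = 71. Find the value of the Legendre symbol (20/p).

1

Pull out 2^2: since 71 ≡ 7 (mod 8), (2/71) = +1, so (2/71)^2 = +1.
Reciprocity: 5 ≡ 1 and 71 ≡ 3 (mod 4), so (5/71) = +(71/5).
Reduce top mod 5: now compute (1/5).
Reached (1/5) = 1. Collecting the sign flips along the way, the symbol is +1.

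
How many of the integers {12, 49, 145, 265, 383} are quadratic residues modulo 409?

3

(12/409) = +1 → QR.
(49/409) = +1 → QR.
(145/409) = -1 → non-residue.
(265/409) = +1 → QR.
(383/409) = -1 → non-residue.
Total quadratic residues among the 5: 3.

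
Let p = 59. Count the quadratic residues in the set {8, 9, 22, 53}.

3

(8/59) = -1 → non-residue.
(9/59) = +1 → QR.
(22/59) = +1 → QR.
(53/59) = +1 → QR.
Total quadratic residues among the 4: 3.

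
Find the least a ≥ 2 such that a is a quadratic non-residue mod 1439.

7

(2/1439) = +1, so 2 is a residue.
(3/1439) = +1, so 3 is a residue.
(4/1439) = +1, so 4 is a residue.
(5/1439) = +1, so 5 is a residue.
(6/1439) = +1, so 6 is a residue.
(7/1439) = −1, so 7 is the smallest positive non-residue mod 1439.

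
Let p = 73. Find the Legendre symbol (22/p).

-1

Pull out 2: since 73 ≡ 1 (mod 8), (2/73) = +1.
Reciprocity: 11 ≡ 3 and 73 ≡ 1 (mod 4), so (11/73) = +(73/11).
Reduce top mod 11: now compute (7/11).
Reciprocity: 7 ≡ 3 and 11 ≡ 3 (mod 4), so (7/11) = −(11/7).
Reduce top mod 7: now compute (4/7).
Pull out 2^2: since 7 ≡ 7 (mod 8), (2/7) = +1, so (2/7)^2 = +1.
Reached (1/7) = 1. Collecting the sign flips along the way, the symbol is -1.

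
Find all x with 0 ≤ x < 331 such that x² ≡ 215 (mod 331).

154, 177

Since 331 ≡ 3 (mod 4), a square root of 215 is 215^((331+1)/4) = 215^83 mod 331.
Repeated squaring: 215^2≡216, 215^4≡316, 215^8≡225, 215^16≡313, 215^32≡324, 215^64≡49 (mod 331).
215^83 = 215^(64+16+2+1) ≡ 177 (mod 331).
Check: 177² = 31329 ≡ 215 (mod 331). The two roots are 154 and 177.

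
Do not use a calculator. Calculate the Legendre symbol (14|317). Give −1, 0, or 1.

-1

Euler's criterion: (14/317) ≡ 14^158 (mod 317).
14^2 ≡ 196 (mod 317)
14^4 ≡ 59 (mod 317)
14^8 ≡ 311 (mod 317)
14^16 ≡ 36 (mod 317)
14^32 ≡ 28 (mod 317)
14^64 ≡ 150 (mod 317)
14^128 ≡ 310 (mod 317)
14^158 = 14^(128+16+8+4+2) ≡ 316 (mod 317).
Result is 316 ≡ −1, so (14/317) = −1.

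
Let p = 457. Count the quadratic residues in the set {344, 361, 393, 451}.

(344/457) = -1 → non-residue.
(361/457) = +1 → QR.
(393/457) = +1 → QR.
(451/457) = +1 → QR.
Total quadratic residues among the 4: 3.

3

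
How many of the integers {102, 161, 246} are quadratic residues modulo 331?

(102/331) = +1 → QR.
(161/331) = +1 → QR.
(246/331) = -1 → non-residue.
Total quadratic residues among the 3: 2.

2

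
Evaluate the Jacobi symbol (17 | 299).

-1

Reciprocity: 17 ≡ 1 and 299 ≡ 3 (mod 4), so (17/299) = +(299/17).
Reduce top mod 17: now compute (10/17).
Pull out 2: since 17 ≡ 1 (mod 8), (2/17) = +1.
Reciprocity: 5 ≡ 1 and 17 ≡ 1 (mod 4), so (5/17) = +(17/5).
Reduce top mod 5: now compute (2/5).
Pull out 2: since 5 ≡ 5 (mod 8), (2/5) = -1.
Reached (1/5) = 1. Collecting the sign flips along the way, the symbol is -1.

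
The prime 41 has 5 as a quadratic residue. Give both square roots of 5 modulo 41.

41 ≡ 1 (mod 4), so we find a root by search.
Trying successive values, 13² = 169 ≡ 5 (mod 41). The other root is 41 − 13 = 28.

13, 28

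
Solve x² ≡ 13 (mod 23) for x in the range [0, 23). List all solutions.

Since 23 ≡ 3 (mod 4), a square root of 13 is 13^((23+1)/4) = 13^6 mod 23.
Repeated squaring: 13^2≡8, 13^4≡18 (mod 23).
13^6 = 13^(4+2) ≡ 6 (mod 23).
Check: 6² = 36 ≡ 13 (mod 23). The two roots are 6 and 17.

6, 17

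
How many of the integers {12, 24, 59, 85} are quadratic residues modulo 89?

1

(12/89) = -1 → non-residue.
(24/89) = -1 → non-residue.
(59/89) = -1 → non-residue.
(85/89) = +1 → QR.
Total quadratic residues among the 4: 1.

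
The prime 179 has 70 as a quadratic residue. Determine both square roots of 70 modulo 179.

41, 138

Since 179 ≡ 3 (mod 4), a square root of 70 is 70^((179+1)/4) = 70^45 mod 179.
Repeated squaring: 70^2≡67, 70^4≡14, 70^8≡17, 70^16≡110, 70^32≡107 (mod 179).
70^45 = 70^(32+8+4+1) ≡ 138 (mod 179).
Check: 138² = 19044 ≡ 70 (mod 179). The two roots are 41 and 138.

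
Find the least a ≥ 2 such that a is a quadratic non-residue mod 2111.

7

(2/2111) = +1, so 2 is a residue.
(3/2111) = +1, so 3 is a residue.
(4/2111) = +1, so 4 is a residue.
(5/2111) = +1, so 5 is a residue.
(6/2111) = +1, so 6 is a residue.
(7/2111) = −1, so 7 is the smallest positive non-residue mod 2111.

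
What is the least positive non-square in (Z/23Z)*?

5

(2/23) = +1, so 2 is a residue.
(3/23) = +1, so 3 is a residue.
(4/23) = +1, so 4 is a residue.
(5/23) = −1, so 5 is the smallest positive non-residue mod 23.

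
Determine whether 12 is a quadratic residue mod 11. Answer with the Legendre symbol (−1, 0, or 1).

1

First reduce: 12 ≡ 1 (mod 11).
Reached (1/11) = 1. Collecting the sign flips along the way, the symbol is +1.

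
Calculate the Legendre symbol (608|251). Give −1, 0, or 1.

First reduce: 608 ≡ 106 (mod 251).
Pull out 2: since 251 ≡ 3 (mod 8), (2/251) = -1.
Reciprocity: 53 ≡ 1 and 251 ≡ 3 (mod 4), so (53/251) = +(251/53).
Reduce top mod 53: now compute (39/53).
Reciprocity: 39 ≡ 3 and 53 ≡ 1 (mod 4), so (39/53) = +(53/39).
Reduce top mod 39: now compute (14/39).
Pull out 2: since 39 ≡ 7 (mod 8), (2/39) = +1.
Reciprocity: 7 ≡ 3 and 39 ≡ 3 (mod 4), so (7/39) = −(39/7).
Reduce top mod 7: now compute (4/7).
Pull out 2^2: since 7 ≡ 7 (mod 8), (2/7) = +1, so (2/7)^2 = +1.
Reached (1/7) = 1. Collecting the sign flips along the way, the symbol is +1.

1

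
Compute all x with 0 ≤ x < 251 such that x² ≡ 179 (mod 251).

44, 207

Since 251 ≡ 3 (mod 4), a square root of 179 is 179^((251+1)/4) = 179^63 mod 251.
Repeated squaring: 179^2≡164, 179^4≡39, 179^8≡15, 179^16≡225, 179^32≡174 (mod 251).
179^63 = 179^(32+16+8+4+2+1) ≡ 207 (mod 251).
Check: 207² = 42849 ≡ 179 (mod 251). The two roots are 44 and 207.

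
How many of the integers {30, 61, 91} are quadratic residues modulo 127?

2

(30/127) = +1 → QR.
(61/127) = +1 → QR.
(91/127) = -1 → non-residue.
Total quadratic residues among the 3: 2.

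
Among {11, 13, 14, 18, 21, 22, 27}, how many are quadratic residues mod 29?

2

(11/29) = -1 → non-residue.
(13/29) = +1 → QR.
(14/29) = -1 → non-residue.
(18/29) = -1 → non-residue.
(21/29) = -1 → non-residue.
(22/29) = +1 → QR.
(27/29) = -1 → non-residue.
Total quadratic residues among the 7: 2.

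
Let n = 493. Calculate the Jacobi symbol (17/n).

Reciprocity: 17 ≡ 1 and 493 ≡ 1 (mod 4), so (17/493) = +(493/17).
Reduce top mod 17: now compute (0/17).
Top reduces to 0: gcd > 1, so the symbol is 0.

0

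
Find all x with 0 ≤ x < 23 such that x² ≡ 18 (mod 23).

8, 15

Since 23 ≡ 3 (mod 4), a square root of 18 is 18^((23+1)/4) = 18^6 mod 23.
Repeated squaring: 18^2≡2, 18^4≡4 (mod 23).
18^6 = 18^(4+2) ≡ 8 (mod 23).
Check: 8² = 64 ≡ 18 (mod 23). The two roots are 8 and 15.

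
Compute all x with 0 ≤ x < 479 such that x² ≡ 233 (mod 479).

Since 479 ≡ 3 (mod 4), a square root of 233 is 233^((479+1)/4) = 233^120 mod 479.
Repeated squaring: 233^2≡162, 233^4≡378, 233^8≡142, 233^16≡46, 233^32≡200, 233^64≡243 (mod 479).
233^120 = 233^(64+32+16+8) ≡ 345 (mod 479).
Check: 345² = 119025 ≡ 233 (mod 479). The two roots are 134 and 345.

134, 345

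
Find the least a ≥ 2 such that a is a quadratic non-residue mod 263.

5

(2/263) = +1, so 2 is a residue.
(3/263) = +1, so 3 is a residue.
(4/263) = +1, so 4 is a residue.
(5/263) = −1, so 5 is the smallest positive non-residue mod 263.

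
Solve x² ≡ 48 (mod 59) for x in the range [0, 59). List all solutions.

Since 59 ≡ 3 (mod 4), a square root of 48 is 48^((59+1)/4) = 48^15 mod 59.
Repeated squaring: 48^2≡3, 48^4≡9, 48^8≡22 (mod 59).
48^15 = 48^(8+4+2+1) ≡ 15 (mod 59).
Check: 15² = 225 ≡ 48 (mod 59). The two roots are 15 and 44.

15, 44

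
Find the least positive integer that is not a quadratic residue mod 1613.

(2/1613) = −1, so 2 is the smallest positive non-residue mod 1613.

2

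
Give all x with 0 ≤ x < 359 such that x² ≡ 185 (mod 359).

Since 359 ≡ 3 (mod 4), a square root of 185 is 185^((359+1)/4) = 185^90 mod 359.
Repeated squaring: 185^2≡120, 185^4≡40, 185^8≡164, 185^16≡330, 185^32≡123, 185^64≡51 (mod 359).
185^90 = 185^(64+16+8+2) ≡ 282 (mod 359).
Check: 282² = 79524 ≡ 185 (mod 359). The two roots are 77 and 282.

77, 282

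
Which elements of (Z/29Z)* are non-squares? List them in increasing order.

Square k = 1,…,14 (k and 29−k give the same square):
1²=1, 2²=4, 3²=9, 4²=16, 5²=25, 6²≡7, 7²≡20, 8²≡6, 9²≡23, 10²≡13, 11²≡5, 12²≡28, 13²≡24, 14²≡22 (mod 29).
The residues are {1, 4, 5, 6, 7, 9, 13, 16, 20, 22, 23, 24, 25, 28}; the non-residues are the remaining 14 nonzero classes.

2,3,8,10,11,12,14,15,17,18,19,21,26,27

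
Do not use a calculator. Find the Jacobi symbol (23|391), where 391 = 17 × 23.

0

Reciprocity: 23 ≡ 3 and 391 ≡ 3 (mod 4), so (23/391) = −(391/23).
Reduce top mod 23: now compute (0/23).
Top reduces to 0: gcd > 1, so the symbol is 0.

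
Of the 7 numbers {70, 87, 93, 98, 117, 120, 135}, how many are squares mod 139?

2

(70/139) = -1 → non-residue.
(87/139) = -1 → non-residue.
(93/139) = -1 → non-residue.
(98/139) = -1 → non-residue.
(117/139) = +1 → QR.
(120/139) = +1 → QR.
(135/139) = -1 → non-residue.
Total quadratic residues among the 7: 2.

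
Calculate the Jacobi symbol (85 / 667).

Reciprocity: 85 ≡ 1 and 667 ≡ 3 (mod 4), so (85/667) = +(667/85).
Reduce top mod 85: now compute (72/85).
Pull out 2^3: since 85 ≡ 5 (mod 8), (2/85) = -1, so (2/85)^3 = -1.
Reciprocity: 9 ≡ 1 and 85 ≡ 1 (mod 4), so (9/85) = +(85/9).
Reduce top mod 9: now compute (4/9).
Pull out 2^2: since 9 ≡ 1 (mod 8), (2/9) = +1, so (2/9)^2 = +1.
Reached (1/9) = 1. Collecting the sign flips along the way, the symbol is -1.

-1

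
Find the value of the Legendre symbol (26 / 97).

Pull out 2: since 97 ≡ 1 (mod 8), (2/97) = +1.
Reciprocity: 13 ≡ 1 and 97 ≡ 1 (mod 4), so (13/97) = +(97/13).
Reduce top mod 13: now compute (6/13).
Pull out 2: since 13 ≡ 5 (mod 8), (2/13) = -1.
Reciprocity: 3 ≡ 3 and 13 ≡ 1 (mod 4), so (3/13) = +(13/3).
Reduce top mod 3: now compute (1/3).
Reached (1/3) = 1. Collecting the sign flips along the way, the symbol is -1.

-1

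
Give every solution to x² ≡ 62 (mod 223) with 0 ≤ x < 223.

109, 114

Since 223 ≡ 3 (mod 4), a square root of 62 is 62^((223+1)/4) = 62^56 mod 223.
Repeated squaring: 62^2≡53, 62^4≡133, 62^8≡72, 62^16≡55, 62^32≡126 (mod 223).
62^56 = 62^(32+16+8) ≡ 109 (mod 223).
Check: 109² = 11881 ≡ 62 (mod 223). The two roots are 109 and 114.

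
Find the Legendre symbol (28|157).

Pull out 2^2: since 157 ≡ 5 (mod 8), (2/157) = -1, so (2/157)^2 = +1.
Reciprocity: 7 ≡ 3 and 157 ≡ 1 (mod 4), so (7/157) = +(157/7).
Reduce top mod 7: now compute (3/7).
Reciprocity: 3 ≡ 3 and 7 ≡ 3 (mod 4), so (3/7) = −(7/3).
Reduce top mod 3: now compute (1/3).
Reached (1/3) = 1. Collecting the sign flips along the way, the symbol is -1.

-1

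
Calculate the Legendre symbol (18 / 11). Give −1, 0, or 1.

-1

First reduce: 18 ≡ 7 (mod 11).
Reciprocity: 7 ≡ 3 and 11 ≡ 3 (mod 4), so (7/11) = −(11/7).
Reduce top mod 7: now compute (4/7).
Pull out 2^2: since 7 ≡ 7 (mod 8), (2/7) = +1, so (2/7)^2 = +1.
Reached (1/7) = 1. Collecting the sign flips along the way, the symbol is -1.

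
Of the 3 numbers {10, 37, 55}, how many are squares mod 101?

(10/101) = -1 → non-residue.
(37/101) = +1 → QR.
(55/101) = -1 → non-residue.
Total quadratic residues among the 3: 1.

1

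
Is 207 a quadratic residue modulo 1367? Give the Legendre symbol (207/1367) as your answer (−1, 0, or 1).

Reciprocity: 207 ≡ 3 and 1367 ≡ 3 (mod 4), so (207/1367) = −(1367/207).
Reduce top mod 207: now compute (125/207).
Reciprocity: 125 ≡ 1 and 207 ≡ 3 (mod 4), so (125/207) = +(207/125).
Reduce top mod 125: now compute (82/125).
Pull out 2: since 125 ≡ 5 (mod 8), (2/125) = -1.
Reciprocity: 41 ≡ 1 and 125 ≡ 1 (mod 4), so (41/125) = +(125/41).
Reduce top mod 41: now compute (2/41).
Pull out 2: since 41 ≡ 1 (mod 8), (2/41) = +1.
Reached (1/41) = 1. Collecting the sign flips along the way, the symbol is +1.

1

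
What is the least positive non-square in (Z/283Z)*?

(2/283) = −1, so 2 is the smallest positive non-residue mod 283.

2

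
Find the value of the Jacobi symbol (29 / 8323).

Reciprocity: 29 ≡ 1 and 8323 ≡ 3 (mod 4), so (29/8323) = +(8323/29).
Reduce top mod 29: now compute (0/29).
Top reduces to 0: gcd > 1, so the symbol is 0.

0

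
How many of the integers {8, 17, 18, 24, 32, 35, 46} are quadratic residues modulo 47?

5

(8/47) = +1 → QR.
(17/47) = +1 → QR.
(18/47) = +1 → QR.
(24/47) = +1 → QR.
(32/47) = +1 → QR.
(35/47) = -1 → non-residue.
(46/47) = -1 → non-residue.
Total quadratic residues among the 7: 5.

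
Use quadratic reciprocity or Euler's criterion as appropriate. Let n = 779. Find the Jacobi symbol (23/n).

1

Reciprocity: 23 ≡ 3 and 779 ≡ 3 (mod 4), so (23/779) = −(779/23).
Reduce top mod 23: now compute (20/23).
Pull out 2^2: since 23 ≡ 7 (mod 8), (2/23) = +1, so (2/23)^2 = +1.
Reciprocity: 5 ≡ 1 and 23 ≡ 3 (mod 4), so (5/23) = +(23/5).
Reduce top mod 5: now compute (3/5).
Reciprocity: 3 ≡ 3 and 5 ≡ 1 (mod 4), so (3/5) = +(5/3).
Reduce top mod 3: now compute (2/3).
Pull out 2: since 3 ≡ 3 (mod 8), (2/3) = -1.
Reached (1/3) = 1. Collecting the sign flips along the way, the symbol is +1.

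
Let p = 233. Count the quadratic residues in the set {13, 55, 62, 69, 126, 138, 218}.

(13/233) = +1 → QR.
(55/233) = +1 → QR.
(62/233) = +1 → QR.
(69/233) = -1 → non-residue.
(126/233) = +1 → QR.
(138/233) = -1 → non-residue.
(218/233) = +1 → QR.
Total quadratic residues among the 7: 5.

5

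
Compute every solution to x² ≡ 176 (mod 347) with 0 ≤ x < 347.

111, 236

Since 347 ≡ 3 (mod 4), a square root of 176 is 176^((347+1)/4) = 176^87 mod 347.
Repeated squaring: 176^2≡93, 176^4≡321, 176^8≡329, 176^16≡324, 176^32≡182, 176^64≡159 (mod 347).
176^87 = 176^(64+16+4+2+1) ≡ 236 (mod 347).
Check: 236² = 55696 ≡ 176 (mod 347). The two roots are 111 and 236.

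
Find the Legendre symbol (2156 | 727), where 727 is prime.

-1

Euler's criterion: (2156/727) ≡ 702^363 (mod 727).
702^2 ≡ 625 (mod 727)
702^4 ≡ 226 (mod 727)
702^8 ≡ 186 (mod 727)
702^16 ≡ 427 (mod 727)
702^32 ≡ 579 (mod 727)
702^64 ≡ 94 (mod 727)
702^128 ≡ 112 (mod 727)
702^256 ≡ 185 (mod 727)
702^363 = 702^(256+64+32+8+2+1) ≡ 726 (mod 727).
Result is 726 ≡ −1, so (2156/727) = −1.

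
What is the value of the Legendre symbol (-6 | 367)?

Euler's criterion: (-6/367) ≡ 361^183 (mod 367).
361^2 ≡ 36 (mod 367)
361^4 ≡ 195 (mod 367)
361^8 ≡ 224 (mod 367)
361^16 ≡ 264 (mod 367)
361^32 ≡ 333 (mod 367)
361^64 ≡ 55 (mod 367)
361^128 ≡ 89 (mod 367)
361^183 = 361^(128+32+16+4+2+1) ≡ 1 (mod 367).
Result is 1, so (-6/367) = 1.

1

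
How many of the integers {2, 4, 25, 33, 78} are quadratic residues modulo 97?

(2/97) = +1 → QR.
(4/97) = +1 → QR.
(25/97) = +1 → QR.
(33/97) = +1 → QR.
(78/97) = -1 → non-residue.
Total quadratic residues among the 5: 4.

4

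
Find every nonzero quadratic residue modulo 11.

Square k = 1,…,5 (k and 11−k give the same square):
1²=1, 2²=4, 3²=9, 4²≡5, 5²≡3 (mod 11).
So the quadratic residues mod 11 are {1, 3, 4, 5, 9}.

1 3 4 5 9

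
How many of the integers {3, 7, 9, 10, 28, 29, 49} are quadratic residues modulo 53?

6

(3/53) = -1 → non-residue.
(7/53) = +1 → QR.
(9/53) = +1 → QR.
(10/53) = +1 → QR.
(28/53) = +1 → QR.
(29/53) = +1 → QR.
(49/53) = +1 → QR.
Total quadratic residues among the 7: 6.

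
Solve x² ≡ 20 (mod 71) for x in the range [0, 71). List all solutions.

Since 71 ≡ 3 (mod 4), a square root of 20 is 20^((71+1)/4) = 20^18 mod 71.
Repeated squaring: 20^2≡45, 20^4≡37, 20^8≡20, 20^16≡45 (mod 71).
20^18 = 20^(16+2) ≡ 37 (mod 71).
Check: 37² = 1369 ≡ 20 (mod 71). The two roots are 34 and 37.

34, 37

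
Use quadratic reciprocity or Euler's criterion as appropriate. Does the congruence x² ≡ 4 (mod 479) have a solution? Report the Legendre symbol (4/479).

Euler's criterion: (4/479) ≡ 4^239 (mod 479).
4^2 ≡ 16 (mod 479)
4^4 ≡ 256 (mod 479)
4^8 ≡ 392 (mod 479)
4^16 ≡ 384 (mod 479)
4^32 ≡ 403 (mod 479)
4^64 ≡ 28 (mod 479)
4^128 ≡ 305 (mod 479)
4^239 = 4^(128+64+32+8+4+2+1) ≡ 1 (mod 479).
Result is 1, so (4/479) = 1.

1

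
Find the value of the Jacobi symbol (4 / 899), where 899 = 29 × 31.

1

Pull out 2^2: since 899 ≡ 3 (mod 8), (2/899) = -1, so (2/899)^2 = +1.
Reached (1/899) = 1. Collecting the sign flips along the way, the symbol is +1.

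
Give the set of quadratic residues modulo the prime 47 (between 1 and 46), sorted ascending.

Square k = 1,…,23 (k and 47−k give the same square):
1²=1, 2²=4, 3²=9, 4²=16, 5²=25, 6²=36, 7²≡2, 8²≡17, 9²≡34, 10²≡6, 11²≡27, 12²≡3, 13²≡28, 14²≡8, 15²≡37, 16²≡21, 17²≡7, 18²≡42, 19²≡32, 20²≡24, 21²≡18, 22²≡14, 23²≡12 (mod 47).
So the quadratic residues mod 47 are {1, 2, 3, 4, 6, 7, 8, 9, 12, 14, 16, 17, 18, 21, 24, 25, 27, 28, 32, 34, 36, 37, 42}.

1,2,3,4,6,7,8,9,12,14,16,17,18,21,24,25,27,28,32,34,36,37,42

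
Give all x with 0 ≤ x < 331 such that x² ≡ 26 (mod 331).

Since 331 ≡ 3 (mod 4), a square root of 26 is 26^((331+1)/4) = 26^83 mod 331.
Repeated squaring: 26^2≡14, 26^4≡196, 26^8≡20, 26^16≡69, 26^32≡127, 26^64≡241 (mod 331).
26^83 = 26^(64+16+2+1) ≡ 290 (mod 331).
Check: 290² = 84100 ≡ 26 (mod 331). The two roots are 41 and 290.

41, 290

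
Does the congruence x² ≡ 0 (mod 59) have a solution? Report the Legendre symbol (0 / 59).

0

Top reduces to 0: gcd > 1, so the symbol is 0.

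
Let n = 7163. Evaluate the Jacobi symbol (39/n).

Reciprocity: 39 ≡ 3 and 7163 ≡ 3 (mod 4), so (39/7163) = −(7163/39).
Reduce top mod 39: now compute (26/39).
Pull out 2: since 39 ≡ 7 (mod 8), (2/39) = +1.
Reciprocity: 13 ≡ 1 and 39 ≡ 3 (mod 4), so (13/39) = +(39/13).
Reduce top mod 13: now compute (0/13).
Top reduces to 0: gcd > 1, so the symbol is 0.

0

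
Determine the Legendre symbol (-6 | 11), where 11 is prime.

Euler's criterion: (-6/11) ≡ 5^5 (mod 11).
5^2 ≡ 3 (mod 11)
5^4 ≡ 9 (mod 11)
5^5 = 5^(4+1) ≡ 1 (mod 11).
Result is 1, so (-6/11) = 1.

1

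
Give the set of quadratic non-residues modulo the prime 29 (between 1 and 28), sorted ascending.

Square k = 1,…,14 (k and 29−k give the same square):
1²=1, 2²=4, 3²=9, 4²=16, 5²=25, 6²≡7, 7²≡20, 8²≡6, 9²≡23, 10²≡13, 11²≡5, 12²≡28, 13²≡24, 14²≡22 (mod 29).
The residues are {1, 4, 5, 6, 7, 9, 13, 16, 20, 22, 23, 24, 25, 28}; the non-residues are the remaining 14 nonzero classes.

2, 3, 8, 10, 11, 12, 14, 15, 17, 18, 19, 21, 26, 27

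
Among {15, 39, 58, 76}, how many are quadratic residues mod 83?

(15/83) = -1 → non-residue.
(39/83) = -1 → non-residue.
(58/83) = -1 → non-residue.
(76/83) = -1 → non-residue.
Total quadratic residues among the 4: 0.

0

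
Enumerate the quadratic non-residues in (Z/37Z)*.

Square k = 1,…,18 (k and 37−k give the same square):
1²=1, 2²=4, 3²=9, 4²=16, 5²=25, 6²=36, 7²≡12, 8²≡27, 9²≡7, 10²≡26, 11²≡10, 12²≡33, 13²≡21, 14²≡11, 15²≡3, 16²≡34, 17²≡30, 18²≡28 (mod 37).
The residues are {1, 3, 4, 7, 9, 10, 11, 12, 16, 21, 25, 26, 27, 28, 30, 33, 34, 36}; the non-residues are the remaining 18 nonzero classes.

2, 5, 6, 8, 13, 14, 15, 17, 18, 19, 20, 22, 23, 24, 29, 31, 32, 35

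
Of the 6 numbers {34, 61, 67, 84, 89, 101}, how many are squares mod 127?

(34/127) = +1 → QR.
(61/127) = +1 → QR.
(67/127) = -1 → non-residue.
(84/127) = +1 → QR.
(89/127) = -1 → non-residue.
(101/127) = -1 → non-residue.
Total quadratic residues among the 6: 3.

3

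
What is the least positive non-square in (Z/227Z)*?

2

(2/227) = −1, so 2 is the smallest positive non-residue mod 227.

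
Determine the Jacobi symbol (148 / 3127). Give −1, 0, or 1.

Pull out 2^2: since 3127 ≡ 7 (mod 8), (2/3127) = +1, so (2/3127)^2 = +1.
Reciprocity: 37 ≡ 1 and 3127 ≡ 3 (mod 4), so (37/3127) = +(3127/37).
Reduce top mod 37: now compute (19/37).
Reciprocity: 19 ≡ 3 and 37 ≡ 1 (mod 4), so (19/37) = +(37/19).
Reduce top mod 19: now compute (18/19).
Pull out 2: since 19 ≡ 3 (mod 8), (2/19) = -1.
Reciprocity: 9 ≡ 1 and 19 ≡ 3 (mod 4), so (9/19) = +(19/9).
Reduce top mod 9: now compute (1/9).
Reached (1/9) = 1. Collecting the sign flips along the way, the symbol is -1.

-1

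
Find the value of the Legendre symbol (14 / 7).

First reduce: 14 ≡ 0 (mod 7).
Top reduces to 0: gcd > 1, so the symbol is 0.

0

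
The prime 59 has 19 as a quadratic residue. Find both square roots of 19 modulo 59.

14, 45

Since 59 ≡ 3 (mod 4), a square root of 19 is 19^((59+1)/4) = 19^15 mod 59.
Repeated squaring: 19^2≡7, 19^4≡49, 19^8≡41 (mod 59).
19^15 = 19^(8+4+2+1) ≡ 45 (mod 59).
Check: 45² = 2025 ≡ 19 (mod 59). The two roots are 14 and 45.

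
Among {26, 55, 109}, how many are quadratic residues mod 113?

2

(26/113) = +1 → QR.
(55/113) = -1 → non-residue.
(109/113) = +1 → QR.
Total quadratic residues among the 3: 2.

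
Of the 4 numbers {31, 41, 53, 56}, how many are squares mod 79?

1

(31/79) = +1 → QR.
(41/79) = -1 → non-residue.
(53/79) = -1 → non-residue.
(56/79) = -1 → non-residue.
Total quadratic residues among the 4: 1.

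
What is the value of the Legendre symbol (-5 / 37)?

Euler's criterion: (-5/37) ≡ 32^18 (mod 37).
32^2 ≡ 25 (mod 37)
32^4 ≡ 33 (mod 37)
32^8 ≡ 16 (mod 37)
32^16 ≡ 34 (mod 37)
32^18 = 32^(16+2) ≡ 36 (mod 37).
Result is 36 ≡ −1, so (-5/37) = −1.

-1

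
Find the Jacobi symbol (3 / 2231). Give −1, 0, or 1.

1

Reciprocity: 3 ≡ 3 and 2231 ≡ 3 (mod 4), so (3/2231) = −(2231/3).
Reduce top mod 3: now compute (2/3).
Pull out 2: since 3 ≡ 3 (mod 8), (2/3) = -1.
Reached (1/3) = 1. Collecting the sign flips along the way, the symbol is +1.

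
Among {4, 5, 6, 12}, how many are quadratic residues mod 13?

2

(4/13) = +1 → QR.
(5/13) = -1 → non-residue.
(6/13) = -1 → non-residue.
(12/13) = +1 → QR.
Total quadratic residues among the 4: 2.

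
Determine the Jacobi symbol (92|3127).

Pull out 2^2: since 3127 ≡ 7 (mod 8), (2/3127) = +1, so (2/3127)^2 = +1.
Reciprocity: 23 ≡ 3 and 3127 ≡ 3 (mod 4), so (23/3127) = −(3127/23).
Reduce top mod 23: now compute (22/23).
Pull out 2: since 23 ≡ 7 (mod 8), (2/23) = +1.
Reciprocity: 11 ≡ 3 and 23 ≡ 3 (mod 4), so (11/23) = −(23/11).
Reduce top mod 11: now compute (1/11).
Reached (1/11) = 1. Collecting the sign flips along the way, the symbol is +1.

1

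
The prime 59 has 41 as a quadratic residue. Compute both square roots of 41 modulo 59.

Since 59 ≡ 3 (mod 4), a square root of 41 is 41^((59+1)/4) = 41^15 mod 59.
Repeated squaring: 41^2≡29, 41^4≡15, 41^8≡48 (mod 59).
41^15 = 41^(8+4+2+1) ≡ 49 (mod 59).
Check: 49² = 2401 ≡ 41 (mod 59). The two roots are 10 and 49.

10, 49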